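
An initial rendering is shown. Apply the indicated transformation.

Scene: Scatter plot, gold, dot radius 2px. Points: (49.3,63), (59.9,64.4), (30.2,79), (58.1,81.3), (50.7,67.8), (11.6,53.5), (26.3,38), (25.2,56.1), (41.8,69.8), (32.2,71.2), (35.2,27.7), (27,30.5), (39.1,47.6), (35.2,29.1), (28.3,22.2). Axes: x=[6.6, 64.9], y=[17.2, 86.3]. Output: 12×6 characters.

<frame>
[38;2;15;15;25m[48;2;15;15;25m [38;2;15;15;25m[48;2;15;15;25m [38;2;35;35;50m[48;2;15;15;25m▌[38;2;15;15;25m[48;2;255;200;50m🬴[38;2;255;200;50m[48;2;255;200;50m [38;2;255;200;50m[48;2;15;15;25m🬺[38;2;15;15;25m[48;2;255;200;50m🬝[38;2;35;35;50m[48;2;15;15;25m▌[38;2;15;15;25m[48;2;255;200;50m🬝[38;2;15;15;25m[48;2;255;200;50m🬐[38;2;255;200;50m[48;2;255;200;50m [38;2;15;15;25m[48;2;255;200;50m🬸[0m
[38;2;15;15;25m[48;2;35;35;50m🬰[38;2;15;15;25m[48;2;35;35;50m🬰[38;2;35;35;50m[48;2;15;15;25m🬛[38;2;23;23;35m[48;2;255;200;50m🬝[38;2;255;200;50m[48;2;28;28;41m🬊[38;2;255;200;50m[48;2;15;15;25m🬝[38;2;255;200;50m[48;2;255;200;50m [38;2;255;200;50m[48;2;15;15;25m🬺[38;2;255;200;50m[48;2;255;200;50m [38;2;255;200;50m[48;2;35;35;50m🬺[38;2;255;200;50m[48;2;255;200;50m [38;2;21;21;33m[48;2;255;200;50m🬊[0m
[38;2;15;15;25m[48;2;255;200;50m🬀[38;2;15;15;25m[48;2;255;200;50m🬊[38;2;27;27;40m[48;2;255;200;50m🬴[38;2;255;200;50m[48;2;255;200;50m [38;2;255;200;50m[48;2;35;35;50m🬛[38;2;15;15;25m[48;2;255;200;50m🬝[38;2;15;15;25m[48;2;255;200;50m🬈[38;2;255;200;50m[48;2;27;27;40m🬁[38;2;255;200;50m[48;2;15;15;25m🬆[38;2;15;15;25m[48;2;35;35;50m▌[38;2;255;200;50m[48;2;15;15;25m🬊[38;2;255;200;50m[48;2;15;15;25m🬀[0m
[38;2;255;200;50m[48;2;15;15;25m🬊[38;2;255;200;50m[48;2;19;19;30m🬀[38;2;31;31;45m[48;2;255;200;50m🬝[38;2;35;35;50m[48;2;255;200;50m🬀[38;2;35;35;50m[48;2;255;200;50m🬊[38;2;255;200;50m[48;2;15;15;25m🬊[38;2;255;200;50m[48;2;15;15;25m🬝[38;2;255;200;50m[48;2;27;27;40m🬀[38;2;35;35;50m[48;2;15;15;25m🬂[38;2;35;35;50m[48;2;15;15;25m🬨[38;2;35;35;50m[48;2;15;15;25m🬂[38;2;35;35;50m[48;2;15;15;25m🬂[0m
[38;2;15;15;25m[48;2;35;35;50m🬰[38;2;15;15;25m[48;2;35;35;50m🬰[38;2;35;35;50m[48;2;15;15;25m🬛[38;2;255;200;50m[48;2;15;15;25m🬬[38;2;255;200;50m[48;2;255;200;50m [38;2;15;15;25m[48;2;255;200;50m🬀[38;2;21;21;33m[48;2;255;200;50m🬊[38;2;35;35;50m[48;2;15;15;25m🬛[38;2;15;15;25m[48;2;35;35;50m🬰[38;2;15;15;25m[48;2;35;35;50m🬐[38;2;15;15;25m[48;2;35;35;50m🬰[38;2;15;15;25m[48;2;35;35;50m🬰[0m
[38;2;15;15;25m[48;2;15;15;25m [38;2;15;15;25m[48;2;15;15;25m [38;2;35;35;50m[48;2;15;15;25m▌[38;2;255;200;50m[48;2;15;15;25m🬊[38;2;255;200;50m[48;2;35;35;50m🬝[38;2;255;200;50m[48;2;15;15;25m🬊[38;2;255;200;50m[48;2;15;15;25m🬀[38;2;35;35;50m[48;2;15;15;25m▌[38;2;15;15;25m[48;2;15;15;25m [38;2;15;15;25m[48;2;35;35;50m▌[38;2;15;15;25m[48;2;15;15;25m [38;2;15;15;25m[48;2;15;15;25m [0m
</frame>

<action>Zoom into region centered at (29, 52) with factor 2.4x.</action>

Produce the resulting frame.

<frame>
[38;2;15;15;25m[48;2;15;15;25m [38;2;15;15;25m[48;2;15;15;25m [38;2;35;35;50m[48;2;15;15;25m▌[38;2;15;15;25m[48;2;15;15;25m [38;2;15;15;25m[48;2;35;35;50m▌[38;2;15;15;25m[48;2;15;15;25m [38;2;15;15;25m[48;2;15;15;25m [38;2;35;35;50m[48;2;15;15;25m▌[38;2;15;15;25m[48;2;15;15;25m [38;2;15;15;25m[48;2;35;35;50m▌[38;2;15;15;25m[48;2;15;15;25m [38;2;15;15;25m[48;2;15;15;25m [0m
[38;2;15;15;25m[48;2;35;35;50m🬰[38;2;15;15;25m[48;2;35;35;50m🬰[38;2;35;35;50m[48;2;15;15;25m🬛[38;2;21;21;33m[48;2;255;200;50m🬆[38;2;31;31;45m[48;2;255;200;50m🬬[38;2;15;15;25m[48;2;35;35;50m🬰[38;2;15;15;25m[48;2;35;35;50m🬰[38;2;35;35;50m[48;2;15;15;25m🬛[38;2;15;15;25m[48;2;35;35;50m🬰[38;2;15;15;25m[48;2;35;35;50m🬐[38;2;15;15;25m[48;2;35;35;50m🬰[38;2;15;15;25m[48;2;35;35;50m🬰[0m
[38;2;15;15;25m[48;2;15;15;25m [38;2;15;15;25m[48;2;15;15;25m [38;2;255;200;50m[48;2;27;27;40m🬁[38;2;255;200;50m[48;2;15;15;25m🬬[38;2;255;200;50m[48;2;28;28;41m🬆[38;2;15;15;25m[48;2;15;15;25m [38;2;15;15;25m[48;2;15;15;25m [38;2;35;35;50m[48;2;15;15;25m▌[38;2;15;15;25m[48;2;15;15;25m [38;2;15;15;25m[48;2;35;35;50m▌[38;2;15;15;25m[48;2;15;15;25m [38;2;15;15;25m[48;2;15;15;25m [0m
[38;2;35;35;50m[48;2;15;15;25m🬂[38;2;35;35;50m[48;2;15;15;25m🬂[38;2;35;35;50m[48;2;15;15;25m🬕[38;2;35;35;50m[48;2;15;15;25m🬂[38;2;35;35;50m[48;2;15;15;25m🬨[38;2;35;35;50m[48;2;15;15;25m🬂[38;2;35;35;50m[48;2;15;15;25m🬂[38;2;35;35;50m[48;2;15;15;25m🬕[38;2;35;35;50m[48;2;15;15;25m🬂[38;2;27;27;40m[48;2;255;200;50m🬝[38;2;35;35;50m[48;2;255;200;50m🬀[38;2;255;200;50m[48;2;28;28;41m🬱[0m
[38;2;15;15;25m[48;2;35;35;50m🬰[38;2;15;15;25m[48;2;35;35;50m🬰[38;2;35;35;50m[48;2;15;15;25m🬛[38;2;15;15;25m[48;2;35;35;50m🬰[38;2;31;31;45m[48;2;255;200;50m🬬[38;2;15;15;25m[48;2;35;35;50m🬰[38;2;15;15;25m[48;2;35;35;50m🬰[38;2;35;35;50m[48;2;15;15;25m🬛[38;2;15;15;25m[48;2;35;35;50m🬰[38;2;15;15;25m[48;2;35;35;50m🬐[38;2;255;200;50m[48;2;21;21;33m🬊[38;2;255;200;50m[48;2;23;23;35m🬀[0m
[38;2;15;15;25m[48;2;15;15;25m [38;2;15;15;25m[48;2;15;15;25m [38;2;35;35;50m[48;2;15;15;25m▌[38;2;15;15;25m[48;2;255;200;50m🬐[38;2;255;200;50m[48;2;255;200;50m [38;2;15;15;25m[48;2;255;200;50m🬸[38;2;15;15;25m[48;2;15;15;25m [38;2;35;35;50m[48;2;15;15;25m▌[38;2;15;15;25m[48;2;15;15;25m [38;2;15;15;25m[48;2;35;35;50m▌[38;2;15;15;25m[48;2;15;15;25m [38;2;15;15;25m[48;2;15;15;25m [0m
</frame>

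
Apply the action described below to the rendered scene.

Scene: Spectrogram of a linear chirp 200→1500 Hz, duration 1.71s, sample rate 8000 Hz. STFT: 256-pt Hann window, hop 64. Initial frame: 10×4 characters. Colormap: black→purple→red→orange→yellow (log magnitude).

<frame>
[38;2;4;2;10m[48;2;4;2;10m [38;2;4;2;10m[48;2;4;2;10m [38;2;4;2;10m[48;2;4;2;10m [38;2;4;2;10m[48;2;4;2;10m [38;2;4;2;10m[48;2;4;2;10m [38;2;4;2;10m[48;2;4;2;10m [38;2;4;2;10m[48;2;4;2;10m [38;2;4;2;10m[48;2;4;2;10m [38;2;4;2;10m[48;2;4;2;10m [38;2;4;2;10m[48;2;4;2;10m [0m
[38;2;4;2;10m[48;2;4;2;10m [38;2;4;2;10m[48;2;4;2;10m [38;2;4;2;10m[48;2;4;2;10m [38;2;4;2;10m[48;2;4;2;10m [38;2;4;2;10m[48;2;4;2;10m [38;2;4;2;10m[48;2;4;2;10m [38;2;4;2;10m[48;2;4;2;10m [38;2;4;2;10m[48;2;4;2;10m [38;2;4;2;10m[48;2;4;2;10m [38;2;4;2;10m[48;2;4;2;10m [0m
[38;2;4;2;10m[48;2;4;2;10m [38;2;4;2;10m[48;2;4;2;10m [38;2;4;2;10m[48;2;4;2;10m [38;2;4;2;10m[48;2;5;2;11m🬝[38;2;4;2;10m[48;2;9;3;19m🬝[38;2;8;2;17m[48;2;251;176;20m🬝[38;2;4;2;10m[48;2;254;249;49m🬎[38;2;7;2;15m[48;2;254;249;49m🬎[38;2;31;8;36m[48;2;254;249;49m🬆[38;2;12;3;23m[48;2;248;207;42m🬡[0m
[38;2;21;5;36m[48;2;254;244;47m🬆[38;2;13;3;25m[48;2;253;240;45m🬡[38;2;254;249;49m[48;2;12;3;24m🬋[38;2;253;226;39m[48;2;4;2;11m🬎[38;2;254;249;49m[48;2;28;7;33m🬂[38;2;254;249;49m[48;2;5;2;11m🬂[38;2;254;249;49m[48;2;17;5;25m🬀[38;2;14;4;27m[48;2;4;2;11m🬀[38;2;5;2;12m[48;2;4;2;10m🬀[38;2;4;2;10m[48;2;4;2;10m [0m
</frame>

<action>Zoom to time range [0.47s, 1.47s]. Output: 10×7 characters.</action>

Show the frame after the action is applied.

<frame>
[38;2;4;2;10m[48;2;4;2;10m [38;2;4;2;10m[48;2;4;2;10m [38;2;4;2;10m[48;2;4;2;10m [38;2;4;2;10m[48;2;4;2;10m [38;2;4;2;10m[48;2;4;2;10m [38;2;4;2;10m[48;2;4;2;10m [38;2;4;2;10m[48;2;4;2;10m [38;2;4;2;10m[48;2;4;2;10m [38;2;4;2;10m[48;2;4;2;10m [38;2;4;2;10m[48;2;4;2;10m [0m
[38;2;4;2;10m[48;2;4;2;10m [38;2;4;2;10m[48;2;4;2;10m [38;2;4;2;10m[48;2;4;2;10m [38;2;4;2;10m[48;2;4;2;10m [38;2;4;2;10m[48;2;4;2;10m [38;2;4;2;10m[48;2;4;2;10m [38;2;4;2;10m[48;2;4;2;10m [38;2;4;2;10m[48;2;4;2;10m [38;2;4;2;10m[48;2;4;2;10m [38;2;4;2;10m[48;2;4;2;10m [0m
[38;2;4;2;10m[48;2;4;2;10m [38;2;4;2;10m[48;2;4;2;10m [38;2;4;2;10m[48;2;4;2;10m [38;2;4;2;10m[48;2;4;2;10m [38;2;4;2;10m[48;2;4;2;10m [38;2;4;2;10m[48;2;4;2;10m [38;2;4;2;10m[48;2;4;2;10m [38;2;4;2;10m[48;2;4;2;10m [38;2;4;2;10m[48;2;4;2;10m [38;2;4;2;10m[48;2;4;2;10m [0m
[38;2;4;2;10m[48;2;4;2;10m [38;2;4;2;10m[48;2;4;2;10m [38;2;4;2;10m[48;2;4;2;10m [38;2;4;2;10m[48;2;4;2;10m [38;2;4;2;10m[48;2;4;2;10m [38;2;4;2;10m[48;2;4;2;10m [38;2;4;2;10m[48;2;4;2;10m [38;2;4;2;10m[48;2;4;2;10m [38;2;4;2;10m[48;2;4;2;10m [38;2;4;2;10m[48;2;4;2;10m [0m
[38;2;4;2;10m[48;2;4;2;10m [38;2;4;2;10m[48;2;4;2;10m [38;2;4;2;10m[48;2;4;2;10m [38;2;4;2;10m[48;2;5;2;11m🬝[38;2;4;2;10m[48;2;5;2;12m🬎[38;2;4;2;10m[48;2;8;2;17m🬎[38;2;6;2;14m[48;2;44;10;78m🬝[38;2;5;2;12m[48;2;240;175;44m🬎[38;2;7;2;16m[48;2;254;249;49m🬎[38;2;14;3;27m[48;2;246;203;44m🬆[0m
[38;2;6;2;15m[48;2;254;249;49m🬎[38;2;25;6;39m[48;2;254;249;49m🬎[38;2;6;2;14m[48;2;253;228;40m🬂[38;2;31;7;49m[48;2;252;216;36m🬡[38;2;250;212;38m[48;2;30;7;50m🬍[38;2;253;231;41m[48;2;6;2;14m🬎[38;2;254;249;49m[48;2;26;6;39m🬂[38;2;254;249;49m[48;2;7;2;15m🬂[38;2;252;199;29m[48;2;18;5;26m🬀[38;2;25;6;45m[48;2;6;2;13m🬀[0m
[38;2;244;184;39m[48;2;5;2;12m🬂[38;2;48;11;84m[48;2;7;2;15m🬀[38;2;8;2;17m[48;2;4;2;10m🬂[38;2;5;2;12m[48;2;4;2;10m🬂[38;2;4;2;11m[48;2;4;2;10m🬂[38;2;4;2;10m[48;2;4;2;10m [38;2;4;2;10m[48;2;4;2;10m [38;2;4;2;10m[48;2;4;2;10m [38;2;4;2;10m[48;2;4;2;10m [38;2;4;2;10m[48;2;4;2;10m [0m
</frame>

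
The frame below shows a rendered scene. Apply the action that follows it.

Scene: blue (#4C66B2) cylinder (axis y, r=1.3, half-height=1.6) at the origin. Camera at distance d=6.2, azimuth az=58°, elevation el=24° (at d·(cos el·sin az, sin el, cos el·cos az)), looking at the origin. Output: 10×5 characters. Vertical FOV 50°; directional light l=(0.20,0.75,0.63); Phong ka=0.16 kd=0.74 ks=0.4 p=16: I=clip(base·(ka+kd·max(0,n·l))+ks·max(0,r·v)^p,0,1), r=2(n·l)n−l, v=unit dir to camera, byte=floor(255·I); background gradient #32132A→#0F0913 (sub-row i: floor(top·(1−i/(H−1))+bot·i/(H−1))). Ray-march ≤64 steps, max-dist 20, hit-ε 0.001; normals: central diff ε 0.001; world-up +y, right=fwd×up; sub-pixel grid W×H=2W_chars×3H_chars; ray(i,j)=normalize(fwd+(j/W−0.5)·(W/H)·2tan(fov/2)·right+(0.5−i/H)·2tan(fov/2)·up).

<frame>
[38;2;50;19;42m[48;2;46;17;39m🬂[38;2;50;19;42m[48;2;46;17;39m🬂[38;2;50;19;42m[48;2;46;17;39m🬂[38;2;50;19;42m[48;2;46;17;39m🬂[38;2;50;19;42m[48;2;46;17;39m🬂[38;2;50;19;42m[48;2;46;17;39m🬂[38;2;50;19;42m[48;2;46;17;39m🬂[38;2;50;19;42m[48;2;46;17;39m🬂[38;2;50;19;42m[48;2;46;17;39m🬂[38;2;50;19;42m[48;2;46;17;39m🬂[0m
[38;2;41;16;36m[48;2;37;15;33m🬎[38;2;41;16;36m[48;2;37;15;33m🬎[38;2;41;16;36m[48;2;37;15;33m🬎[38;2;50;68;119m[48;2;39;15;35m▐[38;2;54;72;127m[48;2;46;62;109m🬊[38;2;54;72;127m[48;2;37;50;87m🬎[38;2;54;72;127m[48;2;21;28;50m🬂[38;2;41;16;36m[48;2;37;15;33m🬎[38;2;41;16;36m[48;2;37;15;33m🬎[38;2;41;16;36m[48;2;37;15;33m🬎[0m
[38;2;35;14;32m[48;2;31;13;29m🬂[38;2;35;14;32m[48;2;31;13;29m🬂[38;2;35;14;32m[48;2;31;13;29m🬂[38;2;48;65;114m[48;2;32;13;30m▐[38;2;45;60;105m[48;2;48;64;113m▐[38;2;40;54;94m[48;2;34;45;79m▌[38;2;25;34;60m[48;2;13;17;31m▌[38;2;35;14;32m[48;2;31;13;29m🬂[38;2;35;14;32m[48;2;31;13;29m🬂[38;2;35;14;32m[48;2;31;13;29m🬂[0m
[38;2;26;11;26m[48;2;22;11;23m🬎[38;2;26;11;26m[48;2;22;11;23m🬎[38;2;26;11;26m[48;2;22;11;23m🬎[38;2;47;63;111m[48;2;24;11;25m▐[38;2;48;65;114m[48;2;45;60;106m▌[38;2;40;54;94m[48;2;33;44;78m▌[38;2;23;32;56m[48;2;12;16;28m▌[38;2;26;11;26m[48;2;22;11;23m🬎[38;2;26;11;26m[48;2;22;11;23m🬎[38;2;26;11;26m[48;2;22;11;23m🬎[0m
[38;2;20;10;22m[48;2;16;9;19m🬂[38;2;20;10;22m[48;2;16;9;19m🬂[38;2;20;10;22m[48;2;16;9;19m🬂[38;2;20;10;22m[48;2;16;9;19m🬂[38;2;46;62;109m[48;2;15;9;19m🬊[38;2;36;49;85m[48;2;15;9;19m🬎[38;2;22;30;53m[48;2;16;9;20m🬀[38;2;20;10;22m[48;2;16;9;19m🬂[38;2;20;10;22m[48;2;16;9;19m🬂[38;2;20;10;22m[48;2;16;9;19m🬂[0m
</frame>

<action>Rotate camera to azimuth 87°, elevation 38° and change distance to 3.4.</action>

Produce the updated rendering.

<frame>
[38;2;50;67;118m[48;2;46;17;39m🬉[38;2;54;72;127m[48;2;42;57;100m🬎[38;2;54;72;127m[48;2;37;50;88m🬎[38;2;54;72;127m[48;2;34;45;80m🬬[38;2;54;72;127m[48;2;54;72;127m [38;2;54;72;127m[48;2;54;72;127m [38;2;54;72;127m[48;2;54;72;127m [38;2;54;72;127m[48;2;13;18;31m🬎[38;2;54;72;127m[48;2;12;16;28m🬎[38;2;54;72;127m[48;2;23;16;31m🬆[0m
[38;2;41;16;36m[48;2;37;15;33m🬎[38;2;44;59;104m[48;2;37;15;33m🬬[38;2;37;50;87m[48;2;40;54;94m▐[38;2;32;43;76m[48;2;34;46;82m▐[38;2;27;37;64m[48;2;29;40;70m▐[38;2;25;33;59m[48;2;22;30;52m▌[38;2;19;26;46m[48;2;16;22;40m▌[38;2;13;18;33m[48;2;12;16;28m▌[38;2;12;16;28m[48;2;12;16;28m [38;2;12;16;28m[48;2;39;15;34m🬄[0m
[38;2;35;14;32m[48;2;31;13;29m🬂[38;2;46;62;108m[48;2;31;13;29m🬉[38;2;39;53;92m[48;2;42;57;100m▐[38;2;33;44;78m[48;2;36;48;85m▐[38;2;27;37;65m[48;2;30;41;71m▐[38;2;25;33;59m[48;2;22;29;52m▌[38;2;18;25;44m[48;2;15;21;37m▌[38;2;13;17;30m[48;2;12;16;28m🬀[38;2;12;16;28m[48;2;30;13;28m🬝[38;2;35;14;32m[48;2;31;13;29m🬂[0m
[38;2;26;11;26m[48;2;22;11;23m🬎[38;2;26;11;26m[48;2;22;11;23m🬎[38;2;43;58;102m[48;2;22;11;23m🬬[38;2;34;46;81m[48;2;38;51;90m▐[38;2;28;38;66m[48;2;31;42;74m▐[38;2;25;33;59m[48;2;21;29;50m▌[38;2;17;24;42m[48;2;13;19;32m▌[38;2;12;16;28m[48;2;12;16;28m [38;2;12;16;28m[48;2;24;11;24m🬄[38;2;26;11;26m[48;2;22;11;23m🬎[0m
[38;2;20;10;22m[48;2;16;9;19m🬂[38;2;20;10;22m[48;2;16;9;19m🬂[38;2;45;61;107m[48;2;16;9;20m🬉[38;2;36;49;86m[48;2;41;55;96m▐[38;2;28;38;67m[48;2;32;44;77m▐[38;2;25;33;59m[48;2;20;27;49m▌[38;2;16;22;38m[48;2;12;16;28m▌[38;2;12;16;28m[48;2;15;9;19m🬝[38;2;20;10;22m[48;2;16;9;19m🬂[38;2;20;10;22m[48;2;16;9;19m🬂[0m
</frame>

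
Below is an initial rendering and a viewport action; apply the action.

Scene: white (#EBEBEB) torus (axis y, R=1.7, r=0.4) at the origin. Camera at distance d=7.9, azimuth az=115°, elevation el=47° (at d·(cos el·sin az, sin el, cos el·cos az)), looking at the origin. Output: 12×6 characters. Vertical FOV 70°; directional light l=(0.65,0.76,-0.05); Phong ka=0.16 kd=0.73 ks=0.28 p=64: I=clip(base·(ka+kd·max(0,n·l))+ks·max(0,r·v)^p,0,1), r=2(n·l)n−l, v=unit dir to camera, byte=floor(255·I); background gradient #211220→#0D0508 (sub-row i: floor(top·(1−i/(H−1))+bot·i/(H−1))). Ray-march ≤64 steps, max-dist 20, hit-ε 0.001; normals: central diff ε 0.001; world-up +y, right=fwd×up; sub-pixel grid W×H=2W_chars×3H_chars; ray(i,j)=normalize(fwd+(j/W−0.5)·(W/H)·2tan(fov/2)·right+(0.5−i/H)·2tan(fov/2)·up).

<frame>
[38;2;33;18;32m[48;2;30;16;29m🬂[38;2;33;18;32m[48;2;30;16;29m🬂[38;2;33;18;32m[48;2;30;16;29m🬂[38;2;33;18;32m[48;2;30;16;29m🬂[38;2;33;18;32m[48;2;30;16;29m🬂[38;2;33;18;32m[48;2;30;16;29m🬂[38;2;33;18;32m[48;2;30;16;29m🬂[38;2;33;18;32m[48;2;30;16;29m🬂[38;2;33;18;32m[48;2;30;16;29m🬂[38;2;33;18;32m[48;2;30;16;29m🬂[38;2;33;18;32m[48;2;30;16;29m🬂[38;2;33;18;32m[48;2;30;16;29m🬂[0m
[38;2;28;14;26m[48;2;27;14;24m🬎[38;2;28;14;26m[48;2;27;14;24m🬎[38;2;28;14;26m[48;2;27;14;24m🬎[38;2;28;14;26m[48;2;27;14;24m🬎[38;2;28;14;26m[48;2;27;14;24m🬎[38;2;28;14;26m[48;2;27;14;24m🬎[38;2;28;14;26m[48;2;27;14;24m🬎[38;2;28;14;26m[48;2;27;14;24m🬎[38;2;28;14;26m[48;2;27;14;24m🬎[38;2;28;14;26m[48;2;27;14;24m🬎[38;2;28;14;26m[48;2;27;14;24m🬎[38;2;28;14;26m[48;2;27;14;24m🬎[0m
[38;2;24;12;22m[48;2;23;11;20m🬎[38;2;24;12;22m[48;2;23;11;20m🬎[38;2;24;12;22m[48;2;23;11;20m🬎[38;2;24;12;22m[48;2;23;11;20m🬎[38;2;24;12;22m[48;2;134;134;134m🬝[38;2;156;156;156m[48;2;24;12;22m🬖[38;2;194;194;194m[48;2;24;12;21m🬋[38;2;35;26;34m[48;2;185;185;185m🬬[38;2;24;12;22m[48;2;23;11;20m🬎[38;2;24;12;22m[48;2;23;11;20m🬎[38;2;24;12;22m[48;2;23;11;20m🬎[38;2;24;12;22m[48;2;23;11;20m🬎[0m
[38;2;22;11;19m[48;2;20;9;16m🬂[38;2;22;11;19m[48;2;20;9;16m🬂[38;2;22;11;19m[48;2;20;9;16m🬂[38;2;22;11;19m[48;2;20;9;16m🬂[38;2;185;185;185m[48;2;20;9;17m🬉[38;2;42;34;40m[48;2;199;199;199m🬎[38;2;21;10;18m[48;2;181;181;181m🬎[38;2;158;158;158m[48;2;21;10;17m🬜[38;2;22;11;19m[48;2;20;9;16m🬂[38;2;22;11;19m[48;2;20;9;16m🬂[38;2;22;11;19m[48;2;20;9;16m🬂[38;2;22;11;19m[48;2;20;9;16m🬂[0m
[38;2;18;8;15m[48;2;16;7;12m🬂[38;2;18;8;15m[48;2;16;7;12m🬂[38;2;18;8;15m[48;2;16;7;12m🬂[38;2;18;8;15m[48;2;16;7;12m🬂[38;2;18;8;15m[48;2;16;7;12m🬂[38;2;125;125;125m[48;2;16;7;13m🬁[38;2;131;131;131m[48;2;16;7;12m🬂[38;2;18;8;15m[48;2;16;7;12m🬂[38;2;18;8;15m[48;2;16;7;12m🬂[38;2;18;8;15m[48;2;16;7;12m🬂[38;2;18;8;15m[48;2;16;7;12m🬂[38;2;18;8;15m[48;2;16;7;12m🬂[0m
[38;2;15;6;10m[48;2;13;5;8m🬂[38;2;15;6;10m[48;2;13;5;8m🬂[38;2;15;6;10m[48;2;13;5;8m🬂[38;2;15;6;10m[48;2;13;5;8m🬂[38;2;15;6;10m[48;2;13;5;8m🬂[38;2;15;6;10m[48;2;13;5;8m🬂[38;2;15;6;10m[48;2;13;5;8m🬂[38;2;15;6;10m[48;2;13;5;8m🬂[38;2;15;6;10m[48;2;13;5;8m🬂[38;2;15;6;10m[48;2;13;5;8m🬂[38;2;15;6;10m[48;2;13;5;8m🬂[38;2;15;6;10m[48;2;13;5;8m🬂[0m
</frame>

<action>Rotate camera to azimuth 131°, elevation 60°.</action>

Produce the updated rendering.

<frame>
[38;2;33;18;32m[48;2;30;16;29m🬂[38;2;33;18;32m[48;2;30;16;29m🬂[38;2;33;18;32m[48;2;30;16;29m🬂[38;2;33;18;32m[48;2;30;16;29m🬂[38;2;33;18;32m[48;2;30;16;29m🬂[38;2;33;18;32m[48;2;30;16;29m🬂[38;2;33;18;32m[48;2;30;16;29m🬂[38;2;33;18;32m[48;2;30;16;29m🬂[38;2;33;18;32m[48;2;30;16;29m🬂[38;2;33;18;32m[48;2;30;16;29m🬂[38;2;33;18;32m[48;2;30;16;29m🬂[38;2;33;18;32m[48;2;30;16;29m🬂[0m
[38;2;28;14;26m[48;2;27;14;24m🬎[38;2;28;14;26m[48;2;27;14;24m🬎[38;2;28;14;26m[48;2;27;14;24m🬎[38;2;28;14;26m[48;2;27;14;24m🬎[38;2;28;14;26m[48;2;27;14;24m🬎[38;2;28;14;26m[48;2;27;14;24m🬎[38;2;28;14;26m[48;2;27;14;24m🬎[38;2;28;14;26m[48;2;27;14;24m🬎[38;2;28;14;26m[48;2;27;14;24m🬎[38;2;28;14;26m[48;2;27;14;24m🬎[38;2;28;14;26m[48;2;27;14;24m🬎[38;2;28;14;26m[48;2;27;14;24m🬎[0m
[38;2;24;12;22m[48;2;23;11;20m🬎[38;2;24;12;22m[48;2;23;11;20m🬎[38;2;24;12;22m[48;2;23;11;20m🬎[38;2;24;12;22m[48;2;23;11;20m🬎[38;2;24;12;22m[48;2;170;170;170m🬝[38;2;142;142;142m[48;2;24;12;22m🬚[38;2;220;220;220m[48;2;24;12;21m🬋[38;2;44;35;43m[48;2;168;168;168m🬨[38;2;24;12;22m[48;2;23;11;20m🬎[38;2;24;12;22m[48;2;23;11;20m🬎[38;2;24;12;22m[48;2;23;11;20m🬎[38;2;24;12;22m[48;2;23;11;20m🬎[0m
[38;2;22;11;19m[48;2;20;9;16m🬂[38;2;22;11;19m[48;2;20;9;16m🬂[38;2;22;11;19m[48;2;20;9;16m🬂[38;2;22;11;19m[48;2;20;9;16m🬂[38;2;187;187;187m[48;2;20;9;17m🬉[38;2;25;17;23m[48;2;152;152;152m🬎[38;2;29;20;26m[48;2;132;132;132m🬝[38;2;149;149;149m[48;2;21;10;17m🬜[38;2;22;11;19m[48;2;20;9;16m🬂[38;2;22;11;19m[48;2;20;9;16m🬂[38;2;22;11;19m[48;2;20;9;16m🬂[38;2;22;11;19m[48;2;20;9;16m🬂[0m
[38;2;18;8;15m[48;2;16;7;12m🬂[38;2;18;8;15m[48;2;16;7;12m🬂[38;2;18;8;15m[48;2;16;7;12m🬂[38;2;18;8;15m[48;2;16;7;12m🬂[38;2;18;8;15m[48;2;16;7;12m🬂[38;2;199;199;199m[48;2;16;7;13m🬁[38;2;182;182;182m[48;2;16;7;12m🬂[38;2;18;8;15m[48;2;16;7;12m🬂[38;2;18;8;15m[48;2;16;7;12m🬂[38;2;18;8;15m[48;2;16;7;12m🬂[38;2;18;8;15m[48;2;16;7;12m🬂[38;2;18;8;15m[48;2;16;7;12m🬂[0m
[38;2;15;6;10m[48;2;13;5;8m🬂[38;2;15;6;10m[48;2;13;5;8m🬂[38;2;15;6;10m[48;2;13;5;8m🬂[38;2;15;6;10m[48;2;13;5;8m🬂[38;2;15;6;10m[48;2;13;5;8m🬂[38;2;15;6;10m[48;2;13;5;8m🬂[38;2;15;6;10m[48;2;13;5;8m🬂[38;2;15;6;10m[48;2;13;5;8m🬂[38;2;15;6;10m[48;2;13;5;8m🬂[38;2;15;6;10m[48;2;13;5;8m🬂[38;2;15;6;10m[48;2;13;5;8m🬂[38;2;15;6;10m[48;2;13;5;8m🬂[0m
</frame>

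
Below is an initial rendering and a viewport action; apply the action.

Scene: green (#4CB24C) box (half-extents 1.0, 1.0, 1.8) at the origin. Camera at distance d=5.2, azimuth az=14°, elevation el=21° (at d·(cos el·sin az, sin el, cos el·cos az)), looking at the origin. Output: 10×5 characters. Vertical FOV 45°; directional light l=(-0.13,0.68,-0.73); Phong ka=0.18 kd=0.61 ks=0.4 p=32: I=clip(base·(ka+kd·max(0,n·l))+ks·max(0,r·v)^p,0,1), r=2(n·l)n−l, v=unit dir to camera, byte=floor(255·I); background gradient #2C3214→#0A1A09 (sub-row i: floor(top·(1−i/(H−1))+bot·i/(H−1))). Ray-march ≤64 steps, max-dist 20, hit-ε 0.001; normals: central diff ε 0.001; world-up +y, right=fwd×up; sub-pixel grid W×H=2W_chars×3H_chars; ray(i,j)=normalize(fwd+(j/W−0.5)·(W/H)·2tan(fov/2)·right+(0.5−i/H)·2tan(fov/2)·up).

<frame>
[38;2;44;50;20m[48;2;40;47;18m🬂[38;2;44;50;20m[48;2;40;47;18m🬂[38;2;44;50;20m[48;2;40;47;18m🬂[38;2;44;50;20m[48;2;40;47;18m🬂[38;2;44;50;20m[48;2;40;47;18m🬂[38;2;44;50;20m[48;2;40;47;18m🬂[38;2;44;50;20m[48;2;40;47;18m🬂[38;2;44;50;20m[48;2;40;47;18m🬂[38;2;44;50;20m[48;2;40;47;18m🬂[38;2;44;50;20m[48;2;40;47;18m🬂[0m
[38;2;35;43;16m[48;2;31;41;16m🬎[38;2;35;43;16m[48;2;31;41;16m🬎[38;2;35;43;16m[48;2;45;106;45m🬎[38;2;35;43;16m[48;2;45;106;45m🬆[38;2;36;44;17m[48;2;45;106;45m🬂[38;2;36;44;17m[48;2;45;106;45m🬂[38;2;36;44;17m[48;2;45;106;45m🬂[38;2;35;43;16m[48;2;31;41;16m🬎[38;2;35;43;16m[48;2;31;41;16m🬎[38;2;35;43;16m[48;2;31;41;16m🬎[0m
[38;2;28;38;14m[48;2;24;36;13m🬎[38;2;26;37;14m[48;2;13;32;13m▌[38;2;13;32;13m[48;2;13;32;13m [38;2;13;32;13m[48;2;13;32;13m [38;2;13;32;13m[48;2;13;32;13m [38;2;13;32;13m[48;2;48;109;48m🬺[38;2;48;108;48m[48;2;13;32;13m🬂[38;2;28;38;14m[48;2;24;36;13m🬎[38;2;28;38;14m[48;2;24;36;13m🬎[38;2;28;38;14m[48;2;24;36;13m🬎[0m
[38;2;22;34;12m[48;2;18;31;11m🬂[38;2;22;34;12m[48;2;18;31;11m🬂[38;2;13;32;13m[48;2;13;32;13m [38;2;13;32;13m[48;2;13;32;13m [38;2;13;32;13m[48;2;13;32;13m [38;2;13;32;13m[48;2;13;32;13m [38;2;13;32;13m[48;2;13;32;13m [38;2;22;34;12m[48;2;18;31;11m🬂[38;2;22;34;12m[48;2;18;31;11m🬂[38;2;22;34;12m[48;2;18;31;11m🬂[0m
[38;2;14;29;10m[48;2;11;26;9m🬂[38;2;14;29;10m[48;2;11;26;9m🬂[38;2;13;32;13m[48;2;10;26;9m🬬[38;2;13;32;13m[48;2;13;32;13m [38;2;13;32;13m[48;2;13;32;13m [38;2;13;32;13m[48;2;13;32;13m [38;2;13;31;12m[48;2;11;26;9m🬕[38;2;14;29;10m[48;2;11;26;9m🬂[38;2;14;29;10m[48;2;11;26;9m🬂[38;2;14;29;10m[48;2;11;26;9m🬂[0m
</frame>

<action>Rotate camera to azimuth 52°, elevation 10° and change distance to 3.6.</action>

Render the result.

<frame>
[38;2;44;50;20m[48;2;13;32;13m🬀[38;2;44;50;20m[48;2;13;32;13m🬂[38;2;44;50;20m[48;2;13;32;13m🬂[38;2;44;50;20m[48;2;13;32;13m🬂[38;2;25;39;15m[48;2;43;101;43m🬴[38;2;42;49;19m[48;2;13;32;13m🬎[38;2;42;49;19m[48;2;13;32;13m🬎[38;2;42;49;19m[48;2;13;32;13m🬎[38;2;41;48;19m[48;2;13;32;13m🬬[38;2;44;50;20m[48;2;40;47;18m🬂[0m
[38;2;13;32;13m[48;2;13;32;13m [38;2;13;32;13m[48;2;13;32;13m [38;2;13;32;13m[48;2;13;32;13m [38;2;13;32;13m[48;2;13;32;13m [38;2;13;32;13m[48;2;13;32;13m [38;2;13;32;13m[48;2;13;32;13m [38;2;13;32;13m[48;2;13;32;13m [38;2;13;32;13m[48;2;13;32;13m [38;2;13;32;13m[48;2;13;32;13m [38;2;13;32;13m[48;2;13;32;13m [0m
[38;2;13;32;13m[48;2;13;32;13m [38;2;13;32;13m[48;2;13;32;13m [38;2;13;32;13m[48;2;13;32;13m [38;2;13;32;13m[48;2;13;32;13m [38;2;13;32;13m[48;2;13;32;13m [38;2;13;32;13m[48;2;13;32;13m [38;2;13;32;13m[48;2;13;32;13m [38;2;13;32;13m[48;2;13;32;13m [38;2;13;32;13m[48;2;13;32;13m [38;2;13;32;13m[48;2;13;32;13m [0m
[38;2;13;32;13m[48;2;13;32;13m [38;2;13;32;13m[48;2;13;32;13m [38;2;13;32;13m[48;2;13;32;13m [38;2;13;32;13m[48;2;13;32;13m [38;2;13;32;13m[48;2;13;32;13m [38;2;13;32;13m[48;2;13;32;13m [38;2;13;32;13m[48;2;13;32;13m [38;2;13;32;13m[48;2;13;32;13m [38;2;13;32;13m[48;2;13;32;13m [38;2;13;32;13m[48;2;13;32;13m [0m
[38;2;13;32;13m[48;2;13;32;13m [38;2;13;32;13m[48;2;13;32;13m [38;2;13;32;13m[48;2;13;32;13m [38;2;13;32;13m[48;2;13;32;13m [38;2;13;32;13m[48;2;13;32;13m [38;2;13;32;13m[48;2;13;32;13m [38;2;13;32;13m[48;2;13;32;13m [38;2;13;32;13m[48;2;10;26;9m🬝[38;2;13;32;13m[48;2;10;26;9m🬆[38;2;13;30;11m[48;2;11;26;9m🬂[0m
</frame>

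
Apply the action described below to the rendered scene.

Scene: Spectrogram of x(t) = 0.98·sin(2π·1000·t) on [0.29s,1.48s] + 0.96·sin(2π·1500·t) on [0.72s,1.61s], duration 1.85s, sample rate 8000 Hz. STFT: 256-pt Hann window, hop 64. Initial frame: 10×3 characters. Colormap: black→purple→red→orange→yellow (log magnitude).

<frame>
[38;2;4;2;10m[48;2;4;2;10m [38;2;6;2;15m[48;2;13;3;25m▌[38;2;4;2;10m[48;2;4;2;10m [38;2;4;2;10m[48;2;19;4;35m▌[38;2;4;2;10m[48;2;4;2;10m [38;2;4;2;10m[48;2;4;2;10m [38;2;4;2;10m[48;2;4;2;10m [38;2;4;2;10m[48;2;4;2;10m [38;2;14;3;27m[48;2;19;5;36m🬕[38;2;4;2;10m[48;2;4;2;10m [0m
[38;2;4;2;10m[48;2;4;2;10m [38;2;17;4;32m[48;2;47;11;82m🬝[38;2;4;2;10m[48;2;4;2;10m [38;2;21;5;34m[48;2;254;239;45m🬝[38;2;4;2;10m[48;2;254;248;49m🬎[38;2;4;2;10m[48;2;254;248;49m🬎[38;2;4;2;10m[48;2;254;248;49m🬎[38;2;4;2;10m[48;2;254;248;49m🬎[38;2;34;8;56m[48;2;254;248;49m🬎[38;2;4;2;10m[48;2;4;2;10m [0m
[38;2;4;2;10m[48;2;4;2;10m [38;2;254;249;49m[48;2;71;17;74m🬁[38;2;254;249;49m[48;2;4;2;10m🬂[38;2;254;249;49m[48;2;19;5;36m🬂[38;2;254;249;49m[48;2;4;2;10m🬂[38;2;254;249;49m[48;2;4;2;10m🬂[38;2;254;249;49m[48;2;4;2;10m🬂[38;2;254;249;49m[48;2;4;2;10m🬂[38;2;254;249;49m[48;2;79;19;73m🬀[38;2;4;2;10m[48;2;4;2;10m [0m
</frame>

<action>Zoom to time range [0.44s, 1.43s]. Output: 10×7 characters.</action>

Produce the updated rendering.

<frame>
[38;2;4;2;10m[48;2;4;2;10m [38;2;4;2;10m[48;2;4;2;10m [38;2;4;2;10m[48;2;16;4;31m▌[38;2;4;2;10m[48;2;4;2;10m [38;2;4;2;10m[48;2;4;2;10m [38;2;4;2;10m[48;2;4;2;10m [38;2;4;2;10m[48;2;4;2;10m [38;2;4;2;10m[48;2;4;2;10m [38;2;4;2;10m[48;2;4;2;10m [38;2;4;2;10m[48;2;4;2;10m [0m
[38;2;4;2;10m[48;2;4;2;10m [38;2;4;2;10m[48;2;4;2;10m [38;2;4;2;10m[48;2;19;4;35m▌[38;2;4;2;10m[48;2;4;2;10m [38;2;4;2;10m[48;2;4;2;10m [38;2;4;2;10m[48;2;4;2;10m [38;2;4;2;10m[48;2;4;2;10m [38;2;4;2;10m[48;2;4;2;10m [38;2;4;2;10m[48;2;4;2;10m [38;2;4;2;10m[48;2;4;2;10m [0m
[38;2;4;2;10m[48;2;4;2;10m [38;2;4;2;10m[48;2;4;2;10m [38;2;4;2;10m[48;2;25;6;45m▌[38;2;4;2;10m[48;2;4;2;10m [38;2;4;2;10m[48;2;4;2;10m [38;2;4;2;10m[48;2;4;2;10m [38;2;4;2;10m[48;2;4;2;10m [38;2;4;2;10m[48;2;4;2;10m [38;2;4;2;10m[48;2;4;2;10m [38;2;4;2;10m[48;2;4;2;10m [0m
[38;2;4;2;10m[48;2;4;2;10m [38;2;4;2;10m[48;2;4;2;10m [38;2;11;3;22m[48;2;68;16;82m🬕[38;2;4;2;10m[48;2;4;2;10m [38;2;4;2;10m[48;2;4;2;10m [38;2;4;2;10m[48;2;4;2;10m [38;2;4;2;10m[48;2;4;2;10m [38;2;4;2;10m[48;2;4;2;10m [38;2;4;2;10m[48;2;4;2;10m [38;2;4;2;10m[48;2;4;2;10m [0m
[38;2;4;2;10m[48;2;4;2;10m [38;2;4;2;10m[48;2;4;2;10m [38;2;32;8;28m[48;2;253;215;35m🬲[38;2;252;216;36m[48;2;4;2;10m🬎[38;2;252;216;36m[48;2;4;2;10m🬎[38;2;252;216;36m[48;2;4;2;10m🬎[38;2;252;216;36m[48;2;4;2;10m🬎[38;2;252;216;36m[48;2;4;2;10m🬎[38;2;252;216;36m[48;2;4;2;10m🬎[38;2;252;216;36m[48;2;4;2;10m🬎[0m
[38;2;254;249;49m[48;2;5;2;13m🬂[38;2;254;249;49m[48;2;5;2;13m🬂[38;2;254;249;49m[48;2;21;5;40m🬂[38;2;254;249;49m[48;2;5;2;13m🬂[38;2;254;249;49m[48;2;5;2;13m🬂[38;2;254;249;49m[48;2;5;2;13m🬂[38;2;254;249;49m[48;2;5;2;13m🬂[38;2;254;249;49m[48;2;5;2;13m🬂[38;2;254;249;49m[48;2;5;2;13m🬂[38;2;254;249;49m[48;2;5;2;13m🬂[0m
[38;2;4;2;10m[48;2;4;2;10m [38;2;4;2;10m[48;2;4;2;10m [38;2;4;2;10m[48;2;30;7;54m▌[38;2;4;2;10m[48;2;4;2;10m [38;2;4;2;10m[48;2;4;2;10m [38;2;4;2;10m[48;2;4;2;10m [38;2;4;2;10m[48;2;4;2;10m [38;2;4;2;10m[48;2;4;2;10m [38;2;4;2;10m[48;2;4;2;10m [38;2;4;2;10m[48;2;4;2;10m [0m
</frame>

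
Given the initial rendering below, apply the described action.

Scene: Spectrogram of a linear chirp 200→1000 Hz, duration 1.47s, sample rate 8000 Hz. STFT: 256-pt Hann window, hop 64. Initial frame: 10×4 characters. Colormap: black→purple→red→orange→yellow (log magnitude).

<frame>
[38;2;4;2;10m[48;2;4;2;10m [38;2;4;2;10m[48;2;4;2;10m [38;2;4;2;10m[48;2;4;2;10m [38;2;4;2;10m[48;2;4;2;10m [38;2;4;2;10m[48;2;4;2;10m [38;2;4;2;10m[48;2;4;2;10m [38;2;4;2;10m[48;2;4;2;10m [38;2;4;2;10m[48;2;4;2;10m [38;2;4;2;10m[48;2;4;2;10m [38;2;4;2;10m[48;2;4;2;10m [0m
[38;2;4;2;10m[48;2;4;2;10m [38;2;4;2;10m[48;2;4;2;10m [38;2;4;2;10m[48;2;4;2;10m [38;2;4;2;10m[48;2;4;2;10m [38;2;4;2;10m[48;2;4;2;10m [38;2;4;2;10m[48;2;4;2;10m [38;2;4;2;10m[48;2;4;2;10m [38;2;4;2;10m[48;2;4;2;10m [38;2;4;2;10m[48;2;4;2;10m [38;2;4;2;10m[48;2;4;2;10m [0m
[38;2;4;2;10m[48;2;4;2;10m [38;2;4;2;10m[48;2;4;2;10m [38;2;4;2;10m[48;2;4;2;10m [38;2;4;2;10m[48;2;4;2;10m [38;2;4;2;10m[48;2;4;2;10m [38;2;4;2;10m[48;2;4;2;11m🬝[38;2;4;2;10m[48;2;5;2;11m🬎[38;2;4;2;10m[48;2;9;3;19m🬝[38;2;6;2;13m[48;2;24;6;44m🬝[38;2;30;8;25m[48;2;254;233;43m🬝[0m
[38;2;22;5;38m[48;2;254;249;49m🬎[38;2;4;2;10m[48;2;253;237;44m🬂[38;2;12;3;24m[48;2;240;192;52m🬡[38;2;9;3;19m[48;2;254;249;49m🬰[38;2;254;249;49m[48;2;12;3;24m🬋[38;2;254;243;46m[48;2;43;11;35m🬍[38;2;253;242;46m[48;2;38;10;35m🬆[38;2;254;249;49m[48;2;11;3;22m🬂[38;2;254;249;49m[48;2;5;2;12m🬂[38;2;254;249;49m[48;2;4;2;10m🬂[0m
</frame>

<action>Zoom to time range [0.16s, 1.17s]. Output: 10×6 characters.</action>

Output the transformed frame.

<frame>
[38;2;4;2;10m[48;2;4;2;10m [38;2;4;2;10m[48;2;4;2;10m [38;2;4;2;10m[48;2;4;2;10m [38;2;4;2;10m[48;2;4;2;10m [38;2;4;2;10m[48;2;4;2;10m [38;2;4;2;10m[48;2;4;2;10m [38;2;4;2;10m[48;2;4;2;10m [38;2;4;2;10m[48;2;4;2;10m [38;2;4;2;10m[48;2;4;2;10m [38;2;4;2;10m[48;2;4;2;10m [0m
[38;2;4;2;10m[48;2;4;2;10m [38;2;4;2;10m[48;2;4;2;10m [38;2;4;2;10m[48;2;4;2;10m [38;2;4;2;10m[48;2;4;2;10m [38;2;4;2;10m[48;2;4;2;10m [38;2;4;2;10m[48;2;4;2;10m [38;2;4;2;10m[48;2;4;2;10m [38;2;4;2;10m[48;2;4;2;10m [38;2;4;2;10m[48;2;4;2;10m [38;2;4;2;10m[48;2;4;2;10m [0m
[38;2;4;2;10m[48;2;4;2;10m [38;2;4;2;10m[48;2;4;2;10m [38;2;4;2;10m[48;2;4;2;10m [38;2;4;2;10m[48;2;4;2;10m [38;2;4;2;10m[48;2;4;2;10m [38;2;4;2;10m[48;2;4;2;10m [38;2;4;2;10m[48;2;4;2;10m [38;2;4;2;10m[48;2;4;2;10m [38;2;4;2;10m[48;2;4;2;10m [38;2;4;2;10m[48;2;4;2;10m [0m
[38;2;4;2;10m[48;2;4;2;10m [38;2;4;2;10m[48;2;4;2;10m [38;2;4;2;10m[48;2;4;2;10m [38;2;4;2;10m[48;2;4;2;10m [38;2;4;2;10m[48;2;4;2;10m [38;2;4;2;10m[48;2;4;2;10m [38;2;4;2;10m[48;2;4;2;10m [38;2;4;2;10m[48;2;4;2;10m [38;2;4;2;10m[48;2;4;2;10m [38;2;4;2;10m[48;2;4;2;10m [0m
[38;2;4;2;10m[48;2;4;2;11m🬝[38;2;4;2;10m[48;2;5;2;11m🬝[38;2;4;2;10m[48;2;5;2;12m🬎[38;2;4;2;10m[48;2;6;2;14m🬎[38;2;4;2;10m[48;2;11;3;22m🬎[38;2;8;2;17m[48;2;49;11;85m🬝[38;2;4;2;11m[48;2;221;128;56m🬎[38;2;5;2;12m[48;2;254;248;49m🬎[38;2;7;2;16m[48;2;254;249;49m🬎[38;2;16;4;32m[48;2;254;249;49m🬎[0m
[38;2;24;6;44m[48;2;254;249;49m🬰[38;2;254;248;49m[48;2;26;6;44m🬋[38;2;245;203;46m[48;2;7;2;15m🬎[38;2;250;217;40m[48;2;5;2;12m🬎[38;2;254;248;49m[48;2;22;5;38m🬂[38;2;254;249;49m[48;2;7;2;16m🬂[38;2;254;249;49m[48;2;5;2;13m🬂[38;2;252;205;31m[48;2;4;2;11m🬂[38;2;56;13;89m[48;2;9;3;18m🬀[38;2;17;4;31m[48;2;4;2;10m🬂[0m
</frame>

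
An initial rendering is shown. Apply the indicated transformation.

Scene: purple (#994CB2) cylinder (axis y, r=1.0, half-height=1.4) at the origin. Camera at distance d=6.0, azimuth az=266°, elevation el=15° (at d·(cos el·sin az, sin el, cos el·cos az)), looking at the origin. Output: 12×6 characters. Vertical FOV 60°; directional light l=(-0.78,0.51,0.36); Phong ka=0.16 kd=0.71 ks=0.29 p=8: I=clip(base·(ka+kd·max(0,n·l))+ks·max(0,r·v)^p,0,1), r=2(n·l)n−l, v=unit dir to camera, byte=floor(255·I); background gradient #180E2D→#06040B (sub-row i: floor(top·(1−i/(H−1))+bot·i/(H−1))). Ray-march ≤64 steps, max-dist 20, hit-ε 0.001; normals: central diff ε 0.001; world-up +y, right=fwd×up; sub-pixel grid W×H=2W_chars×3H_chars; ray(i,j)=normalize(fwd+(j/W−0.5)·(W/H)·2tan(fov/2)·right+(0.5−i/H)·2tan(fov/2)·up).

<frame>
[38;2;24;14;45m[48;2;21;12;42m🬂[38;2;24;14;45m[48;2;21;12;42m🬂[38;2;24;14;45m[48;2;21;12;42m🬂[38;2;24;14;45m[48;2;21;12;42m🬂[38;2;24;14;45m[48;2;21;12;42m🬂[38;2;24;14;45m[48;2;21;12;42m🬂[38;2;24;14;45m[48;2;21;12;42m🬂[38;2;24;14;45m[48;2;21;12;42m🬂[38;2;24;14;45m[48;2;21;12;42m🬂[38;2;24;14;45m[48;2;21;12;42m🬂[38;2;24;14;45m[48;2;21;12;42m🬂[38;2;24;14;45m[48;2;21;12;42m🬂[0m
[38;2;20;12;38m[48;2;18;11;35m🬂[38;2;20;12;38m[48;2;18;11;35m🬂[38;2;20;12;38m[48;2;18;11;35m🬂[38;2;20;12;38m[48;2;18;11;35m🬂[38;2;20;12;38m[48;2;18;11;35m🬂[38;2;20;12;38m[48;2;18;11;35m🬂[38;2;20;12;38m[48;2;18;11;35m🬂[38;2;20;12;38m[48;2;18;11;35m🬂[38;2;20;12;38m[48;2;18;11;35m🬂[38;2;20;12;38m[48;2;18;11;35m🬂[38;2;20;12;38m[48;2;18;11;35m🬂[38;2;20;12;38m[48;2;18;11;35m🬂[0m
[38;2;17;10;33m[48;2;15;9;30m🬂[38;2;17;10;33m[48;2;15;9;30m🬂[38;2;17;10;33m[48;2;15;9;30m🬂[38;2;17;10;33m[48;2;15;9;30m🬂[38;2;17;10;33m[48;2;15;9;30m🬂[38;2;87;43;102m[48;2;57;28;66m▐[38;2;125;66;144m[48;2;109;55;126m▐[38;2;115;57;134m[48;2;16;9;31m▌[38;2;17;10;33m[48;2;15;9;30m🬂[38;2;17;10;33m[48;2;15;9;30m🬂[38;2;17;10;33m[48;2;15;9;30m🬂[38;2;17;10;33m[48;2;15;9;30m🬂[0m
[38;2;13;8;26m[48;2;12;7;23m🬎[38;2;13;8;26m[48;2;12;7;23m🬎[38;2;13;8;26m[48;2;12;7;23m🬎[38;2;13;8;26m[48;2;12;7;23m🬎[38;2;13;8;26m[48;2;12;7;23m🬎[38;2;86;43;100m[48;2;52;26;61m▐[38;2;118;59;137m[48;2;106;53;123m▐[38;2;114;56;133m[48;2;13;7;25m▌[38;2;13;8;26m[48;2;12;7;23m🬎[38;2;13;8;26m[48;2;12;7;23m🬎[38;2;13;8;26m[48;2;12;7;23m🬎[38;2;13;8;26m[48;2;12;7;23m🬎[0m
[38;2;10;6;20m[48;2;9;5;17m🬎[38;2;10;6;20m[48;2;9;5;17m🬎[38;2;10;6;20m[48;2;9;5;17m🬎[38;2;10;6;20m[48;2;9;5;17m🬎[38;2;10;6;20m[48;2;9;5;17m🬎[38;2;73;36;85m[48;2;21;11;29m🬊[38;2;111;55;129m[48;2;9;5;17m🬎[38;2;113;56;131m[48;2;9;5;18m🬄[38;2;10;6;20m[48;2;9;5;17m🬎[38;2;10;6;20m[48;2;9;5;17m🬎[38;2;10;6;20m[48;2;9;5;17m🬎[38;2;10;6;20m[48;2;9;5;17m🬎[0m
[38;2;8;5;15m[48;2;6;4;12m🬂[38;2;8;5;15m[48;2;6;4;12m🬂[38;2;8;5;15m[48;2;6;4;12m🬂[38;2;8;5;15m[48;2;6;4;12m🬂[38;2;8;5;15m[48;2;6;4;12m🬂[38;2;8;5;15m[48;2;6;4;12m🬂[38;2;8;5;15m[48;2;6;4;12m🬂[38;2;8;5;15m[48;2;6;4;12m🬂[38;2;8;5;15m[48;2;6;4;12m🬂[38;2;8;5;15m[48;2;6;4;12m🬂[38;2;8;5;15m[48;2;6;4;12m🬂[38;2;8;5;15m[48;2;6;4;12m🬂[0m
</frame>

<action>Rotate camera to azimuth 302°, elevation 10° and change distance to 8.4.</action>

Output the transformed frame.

<frame>
[38;2;24;14;45m[48;2;21;12;42m🬂[38;2;24;14;45m[48;2;21;12;42m🬂[38;2;24;14;45m[48;2;21;12;42m🬂[38;2;24;14;45m[48;2;21;12;42m🬂[38;2;24;14;45m[48;2;21;12;42m🬂[38;2;24;14;45m[48;2;21;12;42m🬂[38;2;24;14;45m[48;2;21;12;42m🬂[38;2;24;14;45m[48;2;21;12;42m🬂[38;2;24;14;45m[48;2;21;12;42m🬂[38;2;24;14;45m[48;2;21;12;42m🬂[38;2;24;14;45m[48;2;21;12;42m🬂[38;2;24;14;45m[48;2;21;12;42m🬂[0m
[38;2;20;12;38m[48;2;18;11;35m🬂[38;2;20;12;38m[48;2;18;11;35m🬂[38;2;20;12;38m[48;2;18;11;35m🬂[38;2;20;12;38m[48;2;18;11;35m🬂[38;2;20;12;38m[48;2;18;11;35m🬂[38;2;20;12;38m[48;2;18;11;35m🬂[38;2;20;12;38m[48;2;18;11;35m🬂[38;2;20;12;38m[48;2;18;11;35m🬂[38;2;20;12;38m[48;2;18;11;35m🬂[38;2;20;12;38m[48;2;18;11;35m🬂[38;2;20;12;38m[48;2;18;11;35m🬂[38;2;20;12;38m[48;2;18;11;35m🬂[0m
[38;2;17;10;33m[48;2;15;9;30m🬂[38;2;17;10;33m[48;2;15;9;30m🬂[38;2;17;10;33m[48;2;15;9;30m🬂[38;2;17;10;33m[48;2;15;9;30m🬂[38;2;17;10;33m[48;2;15;9;30m🬂[38;2;111;55;129m[48;2;16;9;31m🬦[38;2;17;10;33m[48;2;115;60;133m🬂[38;2;17;10;33m[48;2;15;9;30m🬂[38;2;17;10;33m[48;2;15;9;30m🬂[38;2;17;10;33m[48;2;15;9;30m🬂[38;2;17;10;33m[48;2;15;9;30m🬂[38;2;17;10;33m[48;2;15;9;30m🬂[0m
[38;2;13;8;26m[48;2;12;7;23m🬎[38;2;13;8;26m[48;2;12;7;23m🬎[38;2;13;8;26m[48;2;12;7;23m🬎[38;2;13;8;26m[48;2;12;7;23m🬎[38;2;13;8;26m[48;2;12;7;23m🬎[38;2;110;55;128m[48;2;13;7;25m▐[38;2;121;62;140m[48;2;99;49;115m▌[38;2;13;8;26m[48;2;12;7;23m🬎[38;2;13;8;26m[48;2;12;7;23m🬎[38;2;13;8;26m[48;2;12;7;23m🬎[38;2;13;8;26m[48;2;12;7;23m🬎[38;2;13;8;26m[48;2;12;7;23m🬎[0m
[38;2;10;6;20m[48;2;9;5;17m🬎[38;2;10;6;20m[48;2;9;5;17m🬎[38;2;10;6;20m[48;2;9;5;17m🬎[38;2;10;6;20m[48;2;9;5;17m🬎[38;2;10;6;20m[48;2;9;5;17m🬎[38;2;110;54;128m[48;2;9;5;18m🬁[38;2;108;54;125m[48;2;9;5;18m🬂[38;2;10;6;20m[48;2;9;5;17m🬎[38;2;10;6;20m[48;2;9;5;17m🬎[38;2;10;6;20m[48;2;9;5;17m🬎[38;2;10;6;20m[48;2;9;5;17m🬎[38;2;10;6;20m[48;2;9;5;17m🬎[0m
[38;2;8;5;15m[48;2;6;4;12m🬂[38;2;8;5;15m[48;2;6;4;12m🬂[38;2;8;5;15m[48;2;6;4;12m🬂[38;2;8;5;15m[48;2;6;4;12m🬂[38;2;8;5;15m[48;2;6;4;12m🬂[38;2;8;5;15m[48;2;6;4;12m🬂[38;2;8;5;15m[48;2;6;4;12m🬂[38;2;8;5;15m[48;2;6;4;12m🬂[38;2;8;5;15m[48;2;6;4;12m🬂[38;2;8;5;15m[48;2;6;4;12m🬂[38;2;8;5;15m[48;2;6;4;12m🬂[38;2;8;5;15m[48;2;6;4;12m🬂[0m
</frame>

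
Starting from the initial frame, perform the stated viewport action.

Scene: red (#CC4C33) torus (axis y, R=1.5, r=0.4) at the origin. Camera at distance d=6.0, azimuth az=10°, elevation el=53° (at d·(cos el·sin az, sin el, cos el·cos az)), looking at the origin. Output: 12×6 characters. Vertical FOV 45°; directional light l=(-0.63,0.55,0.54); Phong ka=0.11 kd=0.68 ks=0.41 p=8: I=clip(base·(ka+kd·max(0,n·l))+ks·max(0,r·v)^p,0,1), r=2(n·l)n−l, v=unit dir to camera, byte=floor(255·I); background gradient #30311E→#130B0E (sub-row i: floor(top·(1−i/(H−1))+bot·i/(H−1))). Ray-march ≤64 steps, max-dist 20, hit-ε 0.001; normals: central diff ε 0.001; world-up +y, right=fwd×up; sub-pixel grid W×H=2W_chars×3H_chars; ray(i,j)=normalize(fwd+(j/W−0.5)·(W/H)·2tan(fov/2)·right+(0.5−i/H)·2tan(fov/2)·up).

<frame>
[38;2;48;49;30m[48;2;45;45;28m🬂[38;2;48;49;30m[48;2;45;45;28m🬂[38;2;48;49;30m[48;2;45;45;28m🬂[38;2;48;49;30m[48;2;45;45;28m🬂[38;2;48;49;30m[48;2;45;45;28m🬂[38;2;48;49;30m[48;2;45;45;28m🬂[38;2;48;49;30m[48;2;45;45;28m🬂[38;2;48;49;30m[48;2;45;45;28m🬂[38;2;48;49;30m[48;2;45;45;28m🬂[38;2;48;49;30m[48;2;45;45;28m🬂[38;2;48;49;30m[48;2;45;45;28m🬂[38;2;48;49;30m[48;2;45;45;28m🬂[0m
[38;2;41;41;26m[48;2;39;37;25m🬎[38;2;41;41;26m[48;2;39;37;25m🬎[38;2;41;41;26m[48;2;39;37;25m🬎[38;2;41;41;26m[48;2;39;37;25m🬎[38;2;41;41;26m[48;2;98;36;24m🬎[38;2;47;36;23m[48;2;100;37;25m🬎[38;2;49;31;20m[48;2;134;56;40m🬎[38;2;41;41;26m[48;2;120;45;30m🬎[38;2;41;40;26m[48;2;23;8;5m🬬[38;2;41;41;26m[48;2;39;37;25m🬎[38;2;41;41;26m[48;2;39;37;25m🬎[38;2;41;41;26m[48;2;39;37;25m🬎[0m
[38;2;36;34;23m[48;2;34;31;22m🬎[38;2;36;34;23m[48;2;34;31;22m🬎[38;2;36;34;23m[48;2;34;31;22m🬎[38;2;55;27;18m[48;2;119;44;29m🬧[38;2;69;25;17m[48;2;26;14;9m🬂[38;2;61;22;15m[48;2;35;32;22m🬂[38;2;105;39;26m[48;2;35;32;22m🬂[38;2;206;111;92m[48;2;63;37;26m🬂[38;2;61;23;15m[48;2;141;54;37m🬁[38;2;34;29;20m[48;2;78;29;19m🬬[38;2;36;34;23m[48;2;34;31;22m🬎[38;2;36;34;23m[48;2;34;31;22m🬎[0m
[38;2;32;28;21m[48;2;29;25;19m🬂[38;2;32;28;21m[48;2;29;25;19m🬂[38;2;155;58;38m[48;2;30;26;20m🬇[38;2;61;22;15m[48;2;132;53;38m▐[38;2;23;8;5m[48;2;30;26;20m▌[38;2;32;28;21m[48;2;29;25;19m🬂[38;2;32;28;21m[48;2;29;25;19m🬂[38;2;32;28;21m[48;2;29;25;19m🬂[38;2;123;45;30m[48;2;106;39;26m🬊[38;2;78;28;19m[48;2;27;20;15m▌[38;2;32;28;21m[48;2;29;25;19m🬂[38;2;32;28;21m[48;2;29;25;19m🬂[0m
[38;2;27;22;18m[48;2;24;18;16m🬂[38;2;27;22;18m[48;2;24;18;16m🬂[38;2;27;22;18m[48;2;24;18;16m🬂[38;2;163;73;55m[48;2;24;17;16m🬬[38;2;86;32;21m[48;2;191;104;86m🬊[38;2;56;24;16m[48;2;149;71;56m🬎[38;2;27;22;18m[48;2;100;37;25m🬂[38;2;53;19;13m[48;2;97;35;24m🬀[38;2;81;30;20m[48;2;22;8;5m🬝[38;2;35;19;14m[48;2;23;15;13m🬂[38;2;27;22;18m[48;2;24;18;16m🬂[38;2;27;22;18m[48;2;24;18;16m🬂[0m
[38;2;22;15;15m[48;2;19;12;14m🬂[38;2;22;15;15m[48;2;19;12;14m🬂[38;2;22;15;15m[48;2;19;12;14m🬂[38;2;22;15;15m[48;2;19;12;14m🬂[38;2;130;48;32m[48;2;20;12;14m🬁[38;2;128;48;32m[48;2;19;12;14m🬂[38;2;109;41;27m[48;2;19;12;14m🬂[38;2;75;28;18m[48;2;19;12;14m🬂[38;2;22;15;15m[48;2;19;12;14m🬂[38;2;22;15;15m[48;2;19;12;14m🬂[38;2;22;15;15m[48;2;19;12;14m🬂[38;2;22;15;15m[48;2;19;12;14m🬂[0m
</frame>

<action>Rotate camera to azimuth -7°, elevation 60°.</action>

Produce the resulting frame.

<frame>
[38;2;48;49;30m[48;2;45;45;28m🬂[38;2;48;49;30m[48;2;45;45;28m🬂[38;2;48;49;30m[48;2;45;45;28m🬂[38;2;48;49;30m[48;2;45;45;28m🬂[38;2;48;49;30m[48;2;45;45;28m🬂[38;2;48;49;30m[48;2;45;45;28m🬂[38;2;48;49;30m[48;2;45;45;28m🬂[38;2;48;49;30m[48;2;45;45;28m🬂[38;2;48;49;30m[48;2;45;45;28m🬂[38;2;48;49;30m[48;2;45;45;28m🬂[38;2;48;49;30m[48;2;45;45;28m🬂[38;2;48;49;30m[48;2;45;45;28m🬂[0m
[38;2;41;41;26m[48;2;39;37;25m🬎[38;2;41;41;26m[48;2;39;37;25m🬎[38;2;41;41;26m[48;2;39;37;25m🬎[38;2;41;41;26m[48;2;39;37;25m🬎[38;2;41;41;26m[48;2;98;36;24m🬎[38;2;42;42;27m[48;2;104;38;26m🬂[38;2;72;40;26m[48;2;186;97;79m🬎[38;2;64;39;25m[48;2;186;93;75m🬬[38;2;73;27;18m[48;2;41;40;26m🬏[38;2;41;41;26m[48;2;39;37;25m🬎[38;2;41;41;26m[48;2;39;37;25m🬎[38;2;41;41;26m[48;2;39;37;25m🬎[0m
[38;2;36;34;23m[48;2;34;31;22m🬎[38;2;36;34;23m[48;2;34;31;22m🬎[38;2;36;34;23m[48;2;34;31;22m🬎[38;2;48;28;19m[48;2;102;38;25m🬟[38;2;80;30;19m[48;2;31;16;10m🬂[38;2;76;28;18m[48;2;35;32;22m🬂[38;2;103;38;25m[48;2;35;32;22m🬂[38;2;181;83;63m[48;2;60;36;25m🬂[38;2;79;29;19m[48;2;135;50;34m🬁[38;2;82;30;20m[48;2;37;30;20m🬏[38;2;36;34;23m[48;2;34;31;22m🬎[38;2;36;34;23m[48;2;34;31;22m🬎[0m
[38;2;32;28;21m[48;2;29;25;19m🬂[38;2;32;28;21m[48;2;29;25;19m🬂[38;2;139;51;34m[48;2;30;26;20m🬇[38;2;59;21;14m[48;2;121;46;31m▐[38;2;22;8;5m[48;2;30;26;20m▌[38;2;32;28;21m[48;2;29;25;19m🬂[38;2;32;28;21m[48;2;29;25;19m🬂[38;2;32;28;21m[48;2;29;25;19m🬂[38;2;114;42;28m[48;2;94;34;23m🬉[38;2;86;31;21m[48;2;27;20;15m▌[38;2;32;28;21m[48;2;29;25;19m🬂[38;2;32;28;21m[48;2;29;25;19m🬂[0m
[38;2;27;22;18m[48;2;24;18;16m🬂[38;2;27;22;18m[48;2;24;18;16m🬂[38;2;27;22;18m[48;2;24;18;16m🬂[38;2;166;70;51m[48;2;73;32;24m🬪[38;2;78;30;20m[48;2;212;121;104m🬎[38;2;37;20;14m[48;2;119;47;33m🬎[38;2;35;19;14m[48;2;105;39;26m🬎[38;2;46;23;17m[48;2;97;36;24m🬂[38;2;96;35;23m[48;2;65;24;16m🬝[38;2;70;26;17m[48;2;26;17;15m🬀[38;2;27;22;18m[48;2;24;18;16m🬂[38;2;27;22;18m[48;2;24;18;16m🬂[0m
[38;2;22;15;15m[48;2;19;12;14m🬂[38;2;22;15;15m[48;2;19;12;14m🬂[38;2;22;15;15m[48;2;19;12;14m🬂[38;2;22;15;15m[48;2;19;12;14m🬂[38;2;158;61;42m[48;2;20;12;14m🬁[38;2;163;78;61m[48;2;19;11;14m🬊[38;2;126;50;35m[48;2;19;11;14m🬎[38;2;112;42;28m[48;2;19;12;14m🬂[38;2;22;15;15m[48;2;19;12;14m🬂[38;2;22;15;15m[48;2;19;12;14m🬂[38;2;22;15;15m[48;2;19;12;14m🬂[38;2;22;15;15m[48;2;19;12;14m🬂[0m
</frame>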